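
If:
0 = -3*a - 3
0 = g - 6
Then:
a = -1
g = 6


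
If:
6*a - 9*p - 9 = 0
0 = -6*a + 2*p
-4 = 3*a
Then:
No Solution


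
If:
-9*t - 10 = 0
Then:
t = -10/9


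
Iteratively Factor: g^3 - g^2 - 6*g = (g - 3)*(g^2 + 2*g) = g*(g - 3)*(g + 2)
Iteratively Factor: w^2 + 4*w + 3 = (w + 1)*(w + 3)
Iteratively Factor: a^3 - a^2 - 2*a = (a)*(a^2 - a - 2) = a*(a - 2)*(a + 1)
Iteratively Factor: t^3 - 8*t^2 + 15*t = (t - 3)*(t^2 - 5*t) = t*(t - 3)*(t - 5)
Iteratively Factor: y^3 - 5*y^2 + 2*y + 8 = (y + 1)*(y^2 - 6*y + 8) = (y - 2)*(y + 1)*(y - 4)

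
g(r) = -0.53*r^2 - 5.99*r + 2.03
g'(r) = -1.06*r - 5.99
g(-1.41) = 9.42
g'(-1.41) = -4.50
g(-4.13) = 17.73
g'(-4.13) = -1.61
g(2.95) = -20.25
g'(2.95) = -9.12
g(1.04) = -4.77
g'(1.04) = -7.09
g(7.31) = -70.08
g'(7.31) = -13.74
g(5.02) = -41.40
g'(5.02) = -11.31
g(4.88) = -39.82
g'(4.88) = -11.16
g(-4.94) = 18.69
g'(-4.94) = -0.75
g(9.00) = -94.81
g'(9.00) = -15.53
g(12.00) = -146.17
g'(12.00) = -18.71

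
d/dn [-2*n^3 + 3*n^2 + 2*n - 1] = -6*n^2 + 6*n + 2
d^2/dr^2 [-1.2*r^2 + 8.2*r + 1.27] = -2.40000000000000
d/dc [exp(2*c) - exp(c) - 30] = (2*exp(c) - 1)*exp(c)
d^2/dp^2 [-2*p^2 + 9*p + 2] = -4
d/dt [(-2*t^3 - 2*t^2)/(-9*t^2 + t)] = 2*(9*t^2 - 2*t - 1)/(81*t^2 - 18*t + 1)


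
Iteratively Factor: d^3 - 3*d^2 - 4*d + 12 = (d - 3)*(d^2 - 4) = (d - 3)*(d + 2)*(d - 2)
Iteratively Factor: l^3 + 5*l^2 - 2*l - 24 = (l + 3)*(l^2 + 2*l - 8) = (l - 2)*(l + 3)*(l + 4)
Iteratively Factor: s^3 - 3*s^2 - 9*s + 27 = (s - 3)*(s^2 - 9) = (s - 3)^2*(s + 3)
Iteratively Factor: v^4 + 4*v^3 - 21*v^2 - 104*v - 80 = (v + 4)*(v^3 - 21*v - 20) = (v + 4)^2*(v^2 - 4*v - 5) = (v - 5)*(v + 4)^2*(v + 1)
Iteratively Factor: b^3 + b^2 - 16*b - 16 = (b + 4)*(b^2 - 3*b - 4) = (b - 4)*(b + 4)*(b + 1)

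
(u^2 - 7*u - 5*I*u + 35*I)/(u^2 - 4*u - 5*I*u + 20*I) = (u - 7)/(u - 4)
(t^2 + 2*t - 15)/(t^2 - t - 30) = (t - 3)/(t - 6)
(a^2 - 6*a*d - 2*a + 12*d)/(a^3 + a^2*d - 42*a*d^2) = (a - 2)/(a*(a + 7*d))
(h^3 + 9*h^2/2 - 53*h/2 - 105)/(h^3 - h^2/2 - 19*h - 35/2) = (h + 6)/(h + 1)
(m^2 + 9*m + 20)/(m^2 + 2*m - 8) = (m + 5)/(m - 2)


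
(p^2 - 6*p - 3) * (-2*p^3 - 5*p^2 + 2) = -2*p^5 + 7*p^4 + 36*p^3 + 17*p^2 - 12*p - 6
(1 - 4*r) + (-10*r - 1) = -14*r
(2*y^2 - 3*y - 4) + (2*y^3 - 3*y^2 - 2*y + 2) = 2*y^3 - y^2 - 5*y - 2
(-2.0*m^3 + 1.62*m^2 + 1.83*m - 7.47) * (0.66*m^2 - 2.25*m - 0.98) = -1.32*m^5 + 5.5692*m^4 - 0.4772*m^3 - 10.6353*m^2 + 15.0141*m + 7.3206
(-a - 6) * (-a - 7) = a^2 + 13*a + 42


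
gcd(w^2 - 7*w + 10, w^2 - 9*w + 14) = w - 2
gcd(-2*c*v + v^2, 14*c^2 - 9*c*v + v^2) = -2*c + v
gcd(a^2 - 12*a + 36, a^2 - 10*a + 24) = a - 6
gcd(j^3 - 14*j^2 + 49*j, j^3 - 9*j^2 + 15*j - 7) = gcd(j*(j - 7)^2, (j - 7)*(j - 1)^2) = j - 7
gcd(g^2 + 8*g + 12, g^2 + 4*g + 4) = g + 2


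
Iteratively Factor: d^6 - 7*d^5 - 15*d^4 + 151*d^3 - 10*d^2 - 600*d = (d + 2)*(d^5 - 9*d^4 + 3*d^3 + 145*d^2 - 300*d) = (d - 5)*(d + 2)*(d^4 - 4*d^3 - 17*d^2 + 60*d) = (d - 5)^2*(d + 2)*(d^3 + d^2 - 12*d) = d*(d - 5)^2*(d + 2)*(d^2 + d - 12) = d*(d - 5)^2*(d - 3)*(d + 2)*(d + 4)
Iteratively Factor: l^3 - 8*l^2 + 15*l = (l)*(l^2 - 8*l + 15) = l*(l - 5)*(l - 3)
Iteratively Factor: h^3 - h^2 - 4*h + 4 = (h - 1)*(h^2 - 4) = (h - 2)*(h - 1)*(h + 2)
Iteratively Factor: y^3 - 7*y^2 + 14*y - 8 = (y - 4)*(y^2 - 3*y + 2) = (y - 4)*(y - 2)*(y - 1)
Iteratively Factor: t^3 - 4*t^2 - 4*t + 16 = (t - 2)*(t^2 - 2*t - 8) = (t - 4)*(t - 2)*(t + 2)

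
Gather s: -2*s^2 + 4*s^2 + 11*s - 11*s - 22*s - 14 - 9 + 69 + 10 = 2*s^2 - 22*s + 56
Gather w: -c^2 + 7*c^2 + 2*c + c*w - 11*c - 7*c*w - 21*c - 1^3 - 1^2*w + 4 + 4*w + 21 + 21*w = 6*c^2 - 30*c + w*(24 - 6*c) + 24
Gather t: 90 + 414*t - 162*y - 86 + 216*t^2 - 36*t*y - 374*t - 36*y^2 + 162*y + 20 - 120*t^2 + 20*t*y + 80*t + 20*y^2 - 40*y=96*t^2 + t*(120 - 16*y) - 16*y^2 - 40*y + 24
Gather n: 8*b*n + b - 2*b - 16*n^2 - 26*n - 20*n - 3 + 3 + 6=-b - 16*n^2 + n*(8*b - 46) + 6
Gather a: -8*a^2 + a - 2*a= -8*a^2 - a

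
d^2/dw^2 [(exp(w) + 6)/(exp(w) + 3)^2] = exp(w)/(exp(w) + 3)^2 + 6*exp(2*w)/(exp(w) + 3)^4 - 36*exp(w)/(exp(w) + 3)^4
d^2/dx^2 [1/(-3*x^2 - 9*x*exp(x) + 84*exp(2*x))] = ((x^2 + 3*x*exp(x) - 28*exp(2*x))*(3*x*exp(x) - 112*exp(2*x) + 6*exp(x) + 2) - 2*(3*x*exp(x) + 2*x - 56*exp(2*x) + 3*exp(x))^2)/(3*(x^2 + 3*x*exp(x) - 28*exp(2*x))^3)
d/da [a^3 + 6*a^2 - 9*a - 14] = 3*a^2 + 12*a - 9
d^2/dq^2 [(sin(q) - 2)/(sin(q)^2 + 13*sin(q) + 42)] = (-sin(q)^5 + 21*sin(q)^4 + 332*sin(q)^3 + 536*sin(q)^2 - 3264*sin(q) - 1600)/(sin(q)^2 + 13*sin(q) + 42)^3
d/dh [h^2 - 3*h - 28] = 2*h - 3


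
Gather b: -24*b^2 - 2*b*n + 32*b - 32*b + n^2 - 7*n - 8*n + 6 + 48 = -24*b^2 - 2*b*n + n^2 - 15*n + 54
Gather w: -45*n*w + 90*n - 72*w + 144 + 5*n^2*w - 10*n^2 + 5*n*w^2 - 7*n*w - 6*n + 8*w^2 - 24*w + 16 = -10*n^2 + 84*n + w^2*(5*n + 8) + w*(5*n^2 - 52*n - 96) + 160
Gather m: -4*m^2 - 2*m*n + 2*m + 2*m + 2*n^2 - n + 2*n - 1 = -4*m^2 + m*(4 - 2*n) + 2*n^2 + n - 1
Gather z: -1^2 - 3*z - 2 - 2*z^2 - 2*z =-2*z^2 - 5*z - 3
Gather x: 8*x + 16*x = 24*x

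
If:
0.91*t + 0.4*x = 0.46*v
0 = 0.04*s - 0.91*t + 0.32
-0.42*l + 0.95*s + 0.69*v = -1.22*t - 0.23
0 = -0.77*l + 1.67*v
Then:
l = 1.92274156866821*x + 1.41194031299541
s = 0.195135682968272*x - 0.513334448159059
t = 0.00857739265794602*x + 0.32908420008092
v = 0.886533537649415*x + 0.651014395812256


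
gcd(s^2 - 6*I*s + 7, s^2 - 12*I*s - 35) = s - 7*I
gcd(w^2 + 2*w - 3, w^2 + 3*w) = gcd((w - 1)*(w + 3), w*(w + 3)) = w + 3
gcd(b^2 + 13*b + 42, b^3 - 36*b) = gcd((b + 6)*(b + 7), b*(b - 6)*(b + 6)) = b + 6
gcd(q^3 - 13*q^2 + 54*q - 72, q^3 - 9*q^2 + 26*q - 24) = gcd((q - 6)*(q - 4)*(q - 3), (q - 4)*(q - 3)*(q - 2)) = q^2 - 7*q + 12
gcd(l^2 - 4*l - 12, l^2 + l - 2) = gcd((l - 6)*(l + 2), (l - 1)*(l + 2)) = l + 2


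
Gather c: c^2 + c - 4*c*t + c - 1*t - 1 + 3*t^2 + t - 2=c^2 + c*(2 - 4*t) + 3*t^2 - 3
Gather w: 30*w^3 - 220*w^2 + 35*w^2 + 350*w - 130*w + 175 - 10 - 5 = 30*w^3 - 185*w^2 + 220*w + 160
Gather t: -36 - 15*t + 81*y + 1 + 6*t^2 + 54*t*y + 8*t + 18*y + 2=6*t^2 + t*(54*y - 7) + 99*y - 33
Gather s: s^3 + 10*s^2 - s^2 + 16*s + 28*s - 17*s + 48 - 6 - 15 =s^3 + 9*s^2 + 27*s + 27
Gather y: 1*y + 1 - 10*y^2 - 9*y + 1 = -10*y^2 - 8*y + 2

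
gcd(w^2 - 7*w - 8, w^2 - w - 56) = w - 8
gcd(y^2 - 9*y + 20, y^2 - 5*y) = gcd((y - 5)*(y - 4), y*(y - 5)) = y - 5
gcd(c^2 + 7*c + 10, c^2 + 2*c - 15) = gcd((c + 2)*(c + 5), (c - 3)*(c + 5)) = c + 5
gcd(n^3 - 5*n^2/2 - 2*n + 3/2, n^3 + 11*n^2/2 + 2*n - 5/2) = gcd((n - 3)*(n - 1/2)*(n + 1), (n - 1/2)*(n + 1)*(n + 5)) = n^2 + n/2 - 1/2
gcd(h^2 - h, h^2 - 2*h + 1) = h - 1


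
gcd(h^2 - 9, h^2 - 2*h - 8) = 1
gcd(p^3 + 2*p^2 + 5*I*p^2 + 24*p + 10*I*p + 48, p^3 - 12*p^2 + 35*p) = 1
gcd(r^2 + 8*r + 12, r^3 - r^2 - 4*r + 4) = r + 2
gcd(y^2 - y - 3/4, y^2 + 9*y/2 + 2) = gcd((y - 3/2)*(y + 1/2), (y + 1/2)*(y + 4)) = y + 1/2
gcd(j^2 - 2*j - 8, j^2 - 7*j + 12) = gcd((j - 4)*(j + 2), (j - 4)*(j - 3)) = j - 4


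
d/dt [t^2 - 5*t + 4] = 2*t - 5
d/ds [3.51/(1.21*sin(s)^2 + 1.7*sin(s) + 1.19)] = -(8.4942*sin(s) + 5.967)*cos(s)/(1.21*sin(s)^2 + 1.7*sin(s) + 1.19)^2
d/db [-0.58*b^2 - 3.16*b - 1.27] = -1.16*b - 3.16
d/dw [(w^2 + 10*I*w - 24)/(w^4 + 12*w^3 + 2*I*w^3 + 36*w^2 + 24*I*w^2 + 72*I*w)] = (-2*w^4 - 32*I*w^3 + w^2*(136 - 48*I) + w*(288 + 144*I) + 288*I)/(w^7 + w^6*(18 + 4*I) + w^5*(104 + 72*I) + w^4*(144 + 432*I) + w^3*(-432 + 864*I) - 864*w^2)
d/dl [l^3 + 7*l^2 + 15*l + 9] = 3*l^2 + 14*l + 15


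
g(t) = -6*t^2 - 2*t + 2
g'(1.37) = -18.44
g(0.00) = 2.00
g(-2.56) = -32.20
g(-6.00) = -202.00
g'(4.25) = -53.00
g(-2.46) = -29.39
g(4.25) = -114.88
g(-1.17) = -3.87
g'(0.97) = -13.64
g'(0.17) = -4.04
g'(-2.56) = 28.72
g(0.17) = 1.49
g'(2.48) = -31.76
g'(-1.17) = 12.04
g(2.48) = -39.86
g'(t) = -12*t - 2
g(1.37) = -12.00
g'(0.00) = -2.00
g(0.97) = -5.59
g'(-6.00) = 70.00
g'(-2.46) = 27.52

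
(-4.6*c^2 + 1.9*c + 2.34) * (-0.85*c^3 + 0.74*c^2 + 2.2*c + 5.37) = 3.91*c^5 - 5.019*c^4 - 10.703*c^3 - 18.7904*c^2 + 15.351*c + 12.5658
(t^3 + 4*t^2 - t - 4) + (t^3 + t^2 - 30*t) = 2*t^3 + 5*t^2 - 31*t - 4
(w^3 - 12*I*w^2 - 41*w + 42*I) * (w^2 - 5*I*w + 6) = w^5 - 17*I*w^4 - 95*w^3 + 175*I*w^2 - 36*w + 252*I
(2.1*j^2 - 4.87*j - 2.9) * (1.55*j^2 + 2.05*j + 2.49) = 3.255*j^4 - 3.2435*j^3 - 9.2495*j^2 - 18.0713*j - 7.221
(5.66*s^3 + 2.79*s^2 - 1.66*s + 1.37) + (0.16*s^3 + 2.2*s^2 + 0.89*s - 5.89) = 5.82*s^3 + 4.99*s^2 - 0.77*s - 4.52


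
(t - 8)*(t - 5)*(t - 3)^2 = t^4 - 19*t^3 + 127*t^2 - 357*t + 360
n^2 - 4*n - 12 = (n - 6)*(n + 2)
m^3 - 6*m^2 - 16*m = m*(m - 8)*(m + 2)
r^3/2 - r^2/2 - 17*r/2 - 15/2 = (r/2 + 1/2)*(r - 5)*(r + 3)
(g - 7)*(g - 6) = g^2 - 13*g + 42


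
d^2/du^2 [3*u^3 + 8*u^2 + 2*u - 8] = 18*u + 16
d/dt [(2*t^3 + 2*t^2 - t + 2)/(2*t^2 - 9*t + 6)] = 4*(t^4 - 9*t^3 + 5*t^2 + 4*t + 3)/(4*t^4 - 36*t^3 + 105*t^2 - 108*t + 36)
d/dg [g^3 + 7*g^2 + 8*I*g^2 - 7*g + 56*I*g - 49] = 3*g^2 + g*(14 + 16*I) - 7 + 56*I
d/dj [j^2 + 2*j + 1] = 2*j + 2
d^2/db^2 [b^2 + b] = 2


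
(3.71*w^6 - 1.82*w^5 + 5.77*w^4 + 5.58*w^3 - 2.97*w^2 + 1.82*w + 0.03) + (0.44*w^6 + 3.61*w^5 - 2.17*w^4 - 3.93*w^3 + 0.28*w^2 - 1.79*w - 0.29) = 4.15*w^6 + 1.79*w^5 + 3.6*w^4 + 1.65*w^3 - 2.69*w^2 + 0.03*w - 0.26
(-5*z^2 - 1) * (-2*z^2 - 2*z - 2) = 10*z^4 + 10*z^3 + 12*z^2 + 2*z + 2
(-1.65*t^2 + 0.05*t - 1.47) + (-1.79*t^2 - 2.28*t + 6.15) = -3.44*t^2 - 2.23*t + 4.68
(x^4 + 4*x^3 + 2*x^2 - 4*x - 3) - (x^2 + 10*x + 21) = x^4 + 4*x^3 + x^2 - 14*x - 24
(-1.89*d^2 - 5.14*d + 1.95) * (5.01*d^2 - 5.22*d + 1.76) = -9.4689*d^4 - 15.8856*d^3 + 33.2739*d^2 - 19.2254*d + 3.432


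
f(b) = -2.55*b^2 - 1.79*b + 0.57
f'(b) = -5.1*b - 1.79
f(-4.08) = -34.58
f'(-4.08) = 19.02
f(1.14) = -4.78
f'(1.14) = -7.60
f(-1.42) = -2.03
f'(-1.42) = 5.45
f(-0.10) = 0.72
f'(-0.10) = -1.28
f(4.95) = -70.77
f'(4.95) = -27.04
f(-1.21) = -1.00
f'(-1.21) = 4.38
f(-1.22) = -1.04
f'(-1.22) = 4.43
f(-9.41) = -208.38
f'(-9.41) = 46.20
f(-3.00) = -17.01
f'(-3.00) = 13.51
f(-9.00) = -189.87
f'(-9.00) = 44.11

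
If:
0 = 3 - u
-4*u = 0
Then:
No Solution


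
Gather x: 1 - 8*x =1 - 8*x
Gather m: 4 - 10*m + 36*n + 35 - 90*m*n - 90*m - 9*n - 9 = m*(-90*n - 100) + 27*n + 30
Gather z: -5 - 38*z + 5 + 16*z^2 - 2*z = 16*z^2 - 40*z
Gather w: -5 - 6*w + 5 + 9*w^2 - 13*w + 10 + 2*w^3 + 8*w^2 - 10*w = 2*w^3 + 17*w^2 - 29*w + 10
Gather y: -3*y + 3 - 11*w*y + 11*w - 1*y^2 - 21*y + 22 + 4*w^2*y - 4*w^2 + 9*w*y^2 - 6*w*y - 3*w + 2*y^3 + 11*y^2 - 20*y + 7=-4*w^2 + 8*w + 2*y^3 + y^2*(9*w + 10) + y*(4*w^2 - 17*w - 44) + 32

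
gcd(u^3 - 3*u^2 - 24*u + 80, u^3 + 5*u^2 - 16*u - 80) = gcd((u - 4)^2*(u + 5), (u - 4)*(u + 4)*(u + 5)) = u^2 + u - 20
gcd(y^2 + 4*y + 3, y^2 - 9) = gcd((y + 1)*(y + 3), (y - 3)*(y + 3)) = y + 3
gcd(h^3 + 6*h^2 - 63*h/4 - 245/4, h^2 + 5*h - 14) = h + 7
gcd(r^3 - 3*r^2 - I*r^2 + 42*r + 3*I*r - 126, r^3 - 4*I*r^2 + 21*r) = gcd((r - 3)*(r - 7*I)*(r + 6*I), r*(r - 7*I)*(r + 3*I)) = r - 7*I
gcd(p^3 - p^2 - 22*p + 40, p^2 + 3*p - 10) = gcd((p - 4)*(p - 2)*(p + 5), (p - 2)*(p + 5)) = p^2 + 3*p - 10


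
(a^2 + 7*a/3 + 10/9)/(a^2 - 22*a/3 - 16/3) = (a + 5/3)/(a - 8)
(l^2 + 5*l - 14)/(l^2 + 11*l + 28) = (l - 2)/(l + 4)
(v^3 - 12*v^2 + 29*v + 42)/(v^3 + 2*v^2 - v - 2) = (v^2 - 13*v + 42)/(v^2 + v - 2)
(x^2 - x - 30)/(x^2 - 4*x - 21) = (-x^2 + x + 30)/(-x^2 + 4*x + 21)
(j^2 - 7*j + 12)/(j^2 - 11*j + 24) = (j - 4)/(j - 8)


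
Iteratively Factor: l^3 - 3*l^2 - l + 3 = (l - 3)*(l^2 - 1) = (l - 3)*(l - 1)*(l + 1)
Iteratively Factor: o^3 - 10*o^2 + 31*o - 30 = (o - 3)*(o^2 - 7*o + 10) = (o - 5)*(o - 3)*(o - 2)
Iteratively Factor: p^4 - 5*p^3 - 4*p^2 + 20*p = (p - 5)*(p^3 - 4*p) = (p - 5)*(p + 2)*(p^2 - 2*p) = p*(p - 5)*(p + 2)*(p - 2)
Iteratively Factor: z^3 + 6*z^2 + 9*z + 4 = (z + 1)*(z^2 + 5*z + 4) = (z + 1)*(z + 4)*(z + 1)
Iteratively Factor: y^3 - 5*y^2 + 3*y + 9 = (y + 1)*(y^2 - 6*y + 9) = (y - 3)*(y + 1)*(y - 3)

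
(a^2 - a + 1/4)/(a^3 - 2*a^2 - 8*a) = (-a^2 + a - 1/4)/(a*(-a^2 + 2*a + 8))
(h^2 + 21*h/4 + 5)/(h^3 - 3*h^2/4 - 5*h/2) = (h + 4)/(h*(h - 2))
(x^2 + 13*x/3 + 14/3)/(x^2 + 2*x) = (x + 7/3)/x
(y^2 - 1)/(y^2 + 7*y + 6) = (y - 1)/(y + 6)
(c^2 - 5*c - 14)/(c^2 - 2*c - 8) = (c - 7)/(c - 4)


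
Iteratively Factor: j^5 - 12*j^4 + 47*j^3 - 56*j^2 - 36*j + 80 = (j - 2)*(j^4 - 10*j^3 + 27*j^2 - 2*j - 40) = (j - 4)*(j - 2)*(j^3 - 6*j^2 + 3*j + 10) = (j - 5)*(j - 4)*(j - 2)*(j^2 - j - 2) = (j - 5)*(j - 4)*(j - 2)*(j + 1)*(j - 2)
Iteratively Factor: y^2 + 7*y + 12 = (y + 4)*(y + 3)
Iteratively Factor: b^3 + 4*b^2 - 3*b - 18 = (b + 3)*(b^2 + b - 6) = (b + 3)^2*(b - 2)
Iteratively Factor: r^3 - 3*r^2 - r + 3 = (r + 1)*(r^2 - 4*r + 3) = (r - 1)*(r + 1)*(r - 3)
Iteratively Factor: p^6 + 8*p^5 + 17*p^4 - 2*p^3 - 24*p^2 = (p - 1)*(p^5 + 9*p^4 + 26*p^3 + 24*p^2) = (p - 1)*(p + 4)*(p^4 + 5*p^3 + 6*p^2) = (p - 1)*(p + 3)*(p + 4)*(p^3 + 2*p^2) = p*(p - 1)*(p + 3)*(p + 4)*(p^2 + 2*p) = p*(p - 1)*(p + 2)*(p + 3)*(p + 4)*(p)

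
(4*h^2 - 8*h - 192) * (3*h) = 12*h^3 - 24*h^2 - 576*h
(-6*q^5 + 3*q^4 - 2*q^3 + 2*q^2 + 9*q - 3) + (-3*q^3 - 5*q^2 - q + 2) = -6*q^5 + 3*q^4 - 5*q^3 - 3*q^2 + 8*q - 1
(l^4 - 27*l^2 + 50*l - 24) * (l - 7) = l^5 - 7*l^4 - 27*l^3 + 239*l^2 - 374*l + 168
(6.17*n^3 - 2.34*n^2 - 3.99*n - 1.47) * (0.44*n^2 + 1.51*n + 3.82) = 2.7148*n^5 + 8.2871*n^4 + 18.2804*n^3 - 15.6105*n^2 - 17.4615*n - 5.6154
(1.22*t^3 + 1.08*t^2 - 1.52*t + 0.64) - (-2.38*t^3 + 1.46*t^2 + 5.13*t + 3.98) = 3.6*t^3 - 0.38*t^2 - 6.65*t - 3.34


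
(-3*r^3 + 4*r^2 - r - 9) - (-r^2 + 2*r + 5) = -3*r^3 + 5*r^2 - 3*r - 14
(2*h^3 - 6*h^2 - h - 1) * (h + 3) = 2*h^4 - 19*h^2 - 4*h - 3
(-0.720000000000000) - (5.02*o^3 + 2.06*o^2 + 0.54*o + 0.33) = -5.02*o^3 - 2.06*o^2 - 0.54*o - 1.05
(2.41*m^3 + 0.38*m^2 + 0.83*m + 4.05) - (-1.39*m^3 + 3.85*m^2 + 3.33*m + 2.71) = 3.8*m^3 - 3.47*m^2 - 2.5*m + 1.34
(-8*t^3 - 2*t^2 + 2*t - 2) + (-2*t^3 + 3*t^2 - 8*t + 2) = -10*t^3 + t^2 - 6*t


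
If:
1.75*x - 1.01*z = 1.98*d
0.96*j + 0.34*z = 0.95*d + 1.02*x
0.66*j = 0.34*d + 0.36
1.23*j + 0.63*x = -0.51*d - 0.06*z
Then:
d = 1.77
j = 1.46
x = -3.38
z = -9.32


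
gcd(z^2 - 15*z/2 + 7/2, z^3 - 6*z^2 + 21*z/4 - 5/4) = z - 1/2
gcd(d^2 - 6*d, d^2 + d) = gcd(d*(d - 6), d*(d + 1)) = d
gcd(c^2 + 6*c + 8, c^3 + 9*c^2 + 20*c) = c + 4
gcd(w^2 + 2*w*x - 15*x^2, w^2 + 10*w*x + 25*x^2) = w + 5*x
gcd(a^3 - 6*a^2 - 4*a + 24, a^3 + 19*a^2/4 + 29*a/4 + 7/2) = a + 2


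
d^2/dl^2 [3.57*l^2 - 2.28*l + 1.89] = 7.14000000000000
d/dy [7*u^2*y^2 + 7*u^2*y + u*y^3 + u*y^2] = u*(14*u*y + 7*u + 3*y^2 + 2*y)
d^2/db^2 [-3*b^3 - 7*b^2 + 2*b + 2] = -18*b - 14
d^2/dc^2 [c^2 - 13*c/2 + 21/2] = 2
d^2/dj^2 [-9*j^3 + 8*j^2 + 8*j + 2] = 16 - 54*j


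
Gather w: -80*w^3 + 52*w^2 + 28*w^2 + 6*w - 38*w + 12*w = -80*w^3 + 80*w^2 - 20*w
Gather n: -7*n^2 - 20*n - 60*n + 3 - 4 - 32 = -7*n^2 - 80*n - 33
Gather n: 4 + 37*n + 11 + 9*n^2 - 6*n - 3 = 9*n^2 + 31*n + 12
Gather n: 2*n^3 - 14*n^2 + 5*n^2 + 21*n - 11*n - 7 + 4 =2*n^3 - 9*n^2 + 10*n - 3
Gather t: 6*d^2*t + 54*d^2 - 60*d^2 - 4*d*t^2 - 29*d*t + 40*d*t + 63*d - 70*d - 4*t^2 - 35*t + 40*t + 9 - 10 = -6*d^2 - 7*d + t^2*(-4*d - 4) + t*(6*d^2 + 11*d + 5) - 1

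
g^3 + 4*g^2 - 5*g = g*(g - 1)*(g + 5)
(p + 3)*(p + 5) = p^2 + 8*p + 15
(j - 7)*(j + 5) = j^2 - 2*j - 35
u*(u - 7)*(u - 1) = u^3 - 8*u^2 + 7*u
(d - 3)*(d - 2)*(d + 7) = d^3 + 2*d^2 - 29*d + 42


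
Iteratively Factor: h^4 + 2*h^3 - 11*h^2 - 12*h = (h + 1)*(h^3 + h^2 - 12*h) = (h + 1)*(h + 4)*(h^2 - 3*h) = (h - 3)*(h + 1)*(h + 4)*(h)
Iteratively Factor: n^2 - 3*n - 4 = (n + 1)*(n - 4)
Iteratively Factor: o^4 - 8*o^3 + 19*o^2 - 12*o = (o)*(o^3 - 8*o^2 + 19*o - 12) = o*(o - 1)*(o^2 - 7*o + 12) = o*(o - 4)*(o - 1)*(o - 3)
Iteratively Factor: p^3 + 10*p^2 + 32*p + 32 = (p + 4)*(p^2 + 6*p + 8) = (p + 4)^2*(p + 2)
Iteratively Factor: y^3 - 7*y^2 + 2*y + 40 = (y - 4)*(y^2 - 3*y - 10) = (y - 5)*(y - 4)*(y + 2)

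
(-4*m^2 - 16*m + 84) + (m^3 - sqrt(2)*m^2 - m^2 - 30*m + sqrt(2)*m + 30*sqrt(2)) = m^3 - 5*m^2 - sqrt(2)*m^2 - 46*m + sqrt(2)*m + 30*sqrt(2) + 84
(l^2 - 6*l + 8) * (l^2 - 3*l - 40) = l^4 - 9*l^3 - 14*l^2 + 216*l - 320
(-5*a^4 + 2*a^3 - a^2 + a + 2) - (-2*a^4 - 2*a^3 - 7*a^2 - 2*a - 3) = -3*a^4 + 4*a^3 + 6*a^2 + 3*a + 5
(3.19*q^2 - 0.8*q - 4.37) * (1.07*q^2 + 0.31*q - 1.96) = 3.4133*q^4 + 0.1329*q^3 - 11.1763*q^2 + 0.2133*q + 8.5652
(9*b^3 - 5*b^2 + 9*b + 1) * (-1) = -9*b^3 + 5*b^2 - 9*b - 1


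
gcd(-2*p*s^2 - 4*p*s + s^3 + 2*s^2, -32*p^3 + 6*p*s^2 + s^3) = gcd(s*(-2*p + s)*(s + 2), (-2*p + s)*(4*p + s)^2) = 2*p - s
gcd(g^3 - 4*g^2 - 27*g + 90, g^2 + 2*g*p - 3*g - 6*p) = g - 3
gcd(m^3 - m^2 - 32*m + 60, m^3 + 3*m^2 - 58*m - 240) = m + 6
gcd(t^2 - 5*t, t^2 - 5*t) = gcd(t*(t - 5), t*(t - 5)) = t^2 - 5*t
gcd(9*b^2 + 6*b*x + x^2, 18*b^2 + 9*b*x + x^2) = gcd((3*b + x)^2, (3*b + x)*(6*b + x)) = 3*b + x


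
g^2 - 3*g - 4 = (g - 4)*(g + 1)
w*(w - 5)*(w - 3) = w^3 - 8*w^2 + 15*w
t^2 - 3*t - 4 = (t - 4)*(t + 1)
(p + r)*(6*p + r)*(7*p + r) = 42*p^3 + 55*p^2*r + 14*p*r^2 + r^3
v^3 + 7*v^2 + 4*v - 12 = (v - 1)*(v + 2)*(v + 6)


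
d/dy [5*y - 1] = 5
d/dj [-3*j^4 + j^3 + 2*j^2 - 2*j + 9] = -12*j^3 + 3*j^2 + 4*j - 2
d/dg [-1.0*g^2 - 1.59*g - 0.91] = -2.0*g - 1.59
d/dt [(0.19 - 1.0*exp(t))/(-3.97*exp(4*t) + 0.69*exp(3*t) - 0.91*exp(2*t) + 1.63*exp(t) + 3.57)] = (-11.91*exp(4*t) + 4.3972*exp(3*t) - 1.3033*exp(2*t) + 0.3458*exp(t) - 3.8797)*exp(t)/(15.7609*exp(8*t) - 5.4786*exp(7*t) + 7.7015*exp(6*t) - 14.198*exp(5*t) - 25.2683*exp(4*t) + 1.96*exp(3*t) - 3.8405*exp(2*t) + 11.6382*exp(t) + 12.7449)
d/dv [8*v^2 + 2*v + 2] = 16*v + 2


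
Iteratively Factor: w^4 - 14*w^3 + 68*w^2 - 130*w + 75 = (w - 1)*(w^3 - 13*w^2 + 55*w - 75) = (w - 5)*(w - 1)*(w^2 - 8*w + 15) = (w - 5)^2*(w - 1)*(w - 3)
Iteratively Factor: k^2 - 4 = (k + 2)*(k - 2)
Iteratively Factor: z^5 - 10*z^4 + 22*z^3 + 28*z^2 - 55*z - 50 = (z + 1)*(z^4 - 11*z^3 + 33*z^2 - 5*z - 50) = (z + 1)^2*(z^3 - 12*z^2 + 45*z - 50) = (z - 5)*(z + 1)^2*(z^2 - 7*z + 10) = (z - 5)*(z - 2)*(z + 1)^2*(z - 5)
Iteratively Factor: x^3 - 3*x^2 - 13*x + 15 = (x + 3)*(x^2 - 6*x + 5) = (x - 1)*(x + 3)*(x - 5)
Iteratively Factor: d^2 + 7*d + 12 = (d + 4)*(d + 3)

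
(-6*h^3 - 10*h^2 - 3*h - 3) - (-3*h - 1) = -6*h^3 - 10*h^2 - 2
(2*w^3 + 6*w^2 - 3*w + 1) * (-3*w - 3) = -6*w^4 - 24*w^3 - 9*w^2 + 6*w - 3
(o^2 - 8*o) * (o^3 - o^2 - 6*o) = o^5 - 9*o^4 + 2*o^3 + 48*o^2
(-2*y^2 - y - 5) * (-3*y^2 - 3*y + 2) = 6*y^4 + 9*y^3 + 14*y^2 + 13*y - 10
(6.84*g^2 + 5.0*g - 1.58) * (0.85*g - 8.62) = 5.814*g^3 - 54.7108*g^2 - 44.443*g + 13.6196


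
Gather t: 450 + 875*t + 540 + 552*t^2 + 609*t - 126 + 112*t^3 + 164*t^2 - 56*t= 112*t^3 + 716*t^2 + 1428*t + 864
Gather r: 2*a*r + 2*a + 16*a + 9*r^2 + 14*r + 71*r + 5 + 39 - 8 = 18*a + 9*r^2 + r*(2*a + 85) + 36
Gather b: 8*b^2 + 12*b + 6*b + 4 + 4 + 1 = 8*b^2 + 18*b + 9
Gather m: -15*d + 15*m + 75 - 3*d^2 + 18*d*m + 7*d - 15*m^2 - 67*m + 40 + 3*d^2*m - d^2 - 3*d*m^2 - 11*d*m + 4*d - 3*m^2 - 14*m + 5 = -4*d^2 - 4*d + m^2*(-3*d - 18) + m*(3*d^2 + 7*d - 66) + 120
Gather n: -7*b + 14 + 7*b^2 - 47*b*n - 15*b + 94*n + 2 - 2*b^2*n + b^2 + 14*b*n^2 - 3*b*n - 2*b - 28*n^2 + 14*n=8*b^2 - 24*b + n^2*(14*b - 28) + n*(-2*b^2 - 50*b + 108) + 16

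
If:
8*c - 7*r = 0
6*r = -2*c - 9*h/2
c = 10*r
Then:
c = 0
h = 0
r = 0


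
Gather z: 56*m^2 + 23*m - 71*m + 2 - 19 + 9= 56*m^2 - 48*m - 8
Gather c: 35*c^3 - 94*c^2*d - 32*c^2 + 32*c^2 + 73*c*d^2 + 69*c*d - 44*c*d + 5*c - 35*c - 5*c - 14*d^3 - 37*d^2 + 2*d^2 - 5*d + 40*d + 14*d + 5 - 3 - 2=35*c^3 - 94*c^2*d + c*(73*d^2 + 25*d - 35) - 14*d^3 - 35*d^2 + 49*d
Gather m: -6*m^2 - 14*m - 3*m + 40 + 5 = -6*m^2 - 17*m + 45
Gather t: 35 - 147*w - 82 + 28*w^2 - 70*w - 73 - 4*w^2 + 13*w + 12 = 24*w^2 - 204*w - 108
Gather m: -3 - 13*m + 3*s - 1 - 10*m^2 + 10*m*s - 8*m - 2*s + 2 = -10*m^2 + m*(10*s - 21) + s - 2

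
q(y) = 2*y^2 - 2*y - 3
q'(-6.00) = -26.00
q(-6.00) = 81.00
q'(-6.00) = -26.00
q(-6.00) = 81.00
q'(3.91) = 13.64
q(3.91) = 19.76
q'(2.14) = 6.56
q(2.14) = 1.88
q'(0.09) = -1.64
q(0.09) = -3.16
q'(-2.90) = -13.60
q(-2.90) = 19.62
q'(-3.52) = -16.08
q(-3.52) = 28.82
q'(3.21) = 10.84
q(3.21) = 11.19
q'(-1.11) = -6.44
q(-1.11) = 1.68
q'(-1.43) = -7.72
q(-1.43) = 3.95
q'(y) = 4*y - 2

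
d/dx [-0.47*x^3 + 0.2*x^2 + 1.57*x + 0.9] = -1.41*x^2 + 0.4*x + 1.57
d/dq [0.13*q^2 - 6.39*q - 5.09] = 0.26*q - 6.39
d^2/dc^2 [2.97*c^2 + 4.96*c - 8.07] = 5.94000000000000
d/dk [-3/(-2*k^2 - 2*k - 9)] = 6*(-2*k - 1)/(2*k^2 + 2*k + 9)^2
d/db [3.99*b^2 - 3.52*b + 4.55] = 7.98*b - 3.52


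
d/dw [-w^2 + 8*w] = 8 - 2*w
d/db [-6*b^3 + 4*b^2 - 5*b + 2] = -18*b^2 + 8*b - 5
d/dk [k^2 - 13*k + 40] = 2*k - 13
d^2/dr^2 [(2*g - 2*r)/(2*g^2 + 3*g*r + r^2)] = 4*((g - r)*(3*g + 2*r)^2 + (2*g + 3*r)*(2*g^2 + 3*g*r + r^2))/(2*g^2 + 3*g*r + r^2)^3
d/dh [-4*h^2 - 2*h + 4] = -8*h - 2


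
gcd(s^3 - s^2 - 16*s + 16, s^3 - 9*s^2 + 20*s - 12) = s - 1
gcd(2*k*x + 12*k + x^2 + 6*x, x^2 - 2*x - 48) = x + 6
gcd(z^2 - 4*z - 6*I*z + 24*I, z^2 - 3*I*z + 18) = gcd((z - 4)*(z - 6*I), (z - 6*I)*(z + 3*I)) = z - 6*I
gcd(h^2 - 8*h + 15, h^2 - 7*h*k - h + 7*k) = 1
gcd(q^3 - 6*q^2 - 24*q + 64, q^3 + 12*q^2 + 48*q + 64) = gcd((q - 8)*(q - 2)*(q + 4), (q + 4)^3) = q + 4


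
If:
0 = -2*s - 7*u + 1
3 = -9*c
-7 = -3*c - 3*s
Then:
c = -1/3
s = 8/3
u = -13/21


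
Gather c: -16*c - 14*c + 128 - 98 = 30 - 30*c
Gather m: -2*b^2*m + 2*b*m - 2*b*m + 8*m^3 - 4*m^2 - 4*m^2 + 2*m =8*m^3 - 8*m^2 + m*(2 - 2*b^2)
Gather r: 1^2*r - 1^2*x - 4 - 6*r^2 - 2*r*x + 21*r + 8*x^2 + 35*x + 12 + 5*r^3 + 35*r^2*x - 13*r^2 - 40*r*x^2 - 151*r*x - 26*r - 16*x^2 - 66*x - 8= 5*r^3 + r^2*(35*x - 19) + r*(-40*x^2 - 153*x - 4) - 8*x^2 - 32*x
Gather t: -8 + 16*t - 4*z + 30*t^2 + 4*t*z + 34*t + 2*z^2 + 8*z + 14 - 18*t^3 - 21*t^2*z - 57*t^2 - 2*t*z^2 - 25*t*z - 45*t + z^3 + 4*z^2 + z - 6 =-18*t^3 + t^2*(-21*z - 27) + t*(-2*z^2 - 21*z + 5) + z^3 + 6*z^2 + 5*z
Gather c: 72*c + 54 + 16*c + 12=88*c + 66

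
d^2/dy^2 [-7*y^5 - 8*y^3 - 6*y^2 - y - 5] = -140*y^3 - 48*y - 12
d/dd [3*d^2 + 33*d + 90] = 6*d + 33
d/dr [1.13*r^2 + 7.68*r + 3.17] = 2.26*r + 7.68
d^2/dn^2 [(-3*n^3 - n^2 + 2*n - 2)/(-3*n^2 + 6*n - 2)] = 4*(45*n^3 - 36*n^2 - 18*n + 20)/(27*n^6 - 162*n^5 + 378*n^4 - 432*n^3 + 252*n^2 - 72*n + 8)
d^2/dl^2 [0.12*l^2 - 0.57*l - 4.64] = 0.240000000000000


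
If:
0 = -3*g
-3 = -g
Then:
No Solution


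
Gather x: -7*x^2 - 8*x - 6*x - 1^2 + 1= -7*x^2 - 14*x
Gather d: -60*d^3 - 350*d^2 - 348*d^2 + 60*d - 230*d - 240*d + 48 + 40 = -60*d^3 - 698*d^2 - 410*d + 88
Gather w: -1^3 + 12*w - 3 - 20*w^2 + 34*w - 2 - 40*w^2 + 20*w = -60*w^2 + 66*w - 6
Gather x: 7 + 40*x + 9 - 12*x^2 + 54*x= -12*x^2 + 94*x + 16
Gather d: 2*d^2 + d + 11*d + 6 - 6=2*d^2 + 12*d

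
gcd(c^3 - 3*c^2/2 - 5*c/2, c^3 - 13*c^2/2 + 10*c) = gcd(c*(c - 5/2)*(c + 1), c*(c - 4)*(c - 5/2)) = c^2 - 5*c/2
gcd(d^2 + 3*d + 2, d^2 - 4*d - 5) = d + 1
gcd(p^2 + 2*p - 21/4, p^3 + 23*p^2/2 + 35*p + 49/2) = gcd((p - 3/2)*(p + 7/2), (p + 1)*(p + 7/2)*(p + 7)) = p + 7/2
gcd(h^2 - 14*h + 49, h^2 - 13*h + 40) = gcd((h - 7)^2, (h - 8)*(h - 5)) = 1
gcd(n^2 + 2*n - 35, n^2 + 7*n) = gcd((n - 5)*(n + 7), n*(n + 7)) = n + 7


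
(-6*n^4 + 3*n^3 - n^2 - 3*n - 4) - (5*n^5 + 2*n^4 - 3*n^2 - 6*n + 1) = -5*n^5 - 8*n^4 + 3*n^3 + 2*n^2 + 3*n - 5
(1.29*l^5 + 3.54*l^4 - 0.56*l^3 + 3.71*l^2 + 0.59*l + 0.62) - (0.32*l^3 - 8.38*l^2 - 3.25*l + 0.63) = 1.29*l^5 + 3.54*l^4 - 0.88*l^3 + 12.09*l^2 + 3.84*l - 0.01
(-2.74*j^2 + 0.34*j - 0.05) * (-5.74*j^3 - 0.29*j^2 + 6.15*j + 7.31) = 15.7276*j^5 - 1.157*j^4 - 16.6626*j^3 - 17.9239*j^2 + 2.1779*j - 0.3655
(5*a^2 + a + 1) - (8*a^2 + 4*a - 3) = -3*a^2 - 3*a + 4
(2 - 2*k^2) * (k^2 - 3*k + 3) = -2*k^4 + 6*k^3 - 4*k^2 - 6*k + 6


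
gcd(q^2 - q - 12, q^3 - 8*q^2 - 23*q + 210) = 1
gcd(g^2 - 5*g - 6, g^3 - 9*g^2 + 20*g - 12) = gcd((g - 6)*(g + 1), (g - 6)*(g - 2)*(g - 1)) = g - 6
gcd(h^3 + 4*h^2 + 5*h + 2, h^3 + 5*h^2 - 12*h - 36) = h + 2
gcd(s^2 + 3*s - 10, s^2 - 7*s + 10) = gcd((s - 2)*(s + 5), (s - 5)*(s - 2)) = s - 2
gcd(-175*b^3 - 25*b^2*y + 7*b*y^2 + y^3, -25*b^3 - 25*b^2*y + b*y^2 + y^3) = -25*b^2 + y^2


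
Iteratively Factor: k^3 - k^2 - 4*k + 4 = (k + 2)*(k^2 - 3*k + 2) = (k - 1)*(k + 2)*(k - 2)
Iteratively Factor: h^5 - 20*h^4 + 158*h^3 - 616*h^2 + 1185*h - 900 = (h - 3)*(h^4 - 17*h^3 + 107*h^2 - 295*h + 300) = (h - 5)*(h - 3)*(h^3 - 12*h^2 + 47*h - 60) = (h - 5)*(h - 4)*(h - 3)*(h^2 - 8*h + 15) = (h - 5)*(h - 4)*(h - 3)^2*(h - 5)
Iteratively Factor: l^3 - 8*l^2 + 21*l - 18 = (l - 3)*(l^2 - 5*l + 6) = (l - 3)*(l - 2)*(l - 3)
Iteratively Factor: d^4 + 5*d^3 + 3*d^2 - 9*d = (d)*(d^3 + 5*d^2 + 3*d - 9) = d*(d - 1)*(d^2 + 6*d + 9) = d*(d - 1)*(d + 3)*(d + 3)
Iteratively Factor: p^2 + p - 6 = (p + 3)*(p - 2)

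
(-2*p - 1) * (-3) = 6*p + 3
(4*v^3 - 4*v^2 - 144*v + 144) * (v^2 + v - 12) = 4*v^5 - 196*v^3 + 48*v^2 + 1872*v - 1728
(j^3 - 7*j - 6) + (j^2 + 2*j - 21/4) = j^3 + j^2 - 5*j - 45/4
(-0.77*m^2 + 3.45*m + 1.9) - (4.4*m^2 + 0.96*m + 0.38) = -5.17*m^2 + 2.49*m + 1.52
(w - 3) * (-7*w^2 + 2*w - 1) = -7*w^3 + 23*w^2 - 7*w + 3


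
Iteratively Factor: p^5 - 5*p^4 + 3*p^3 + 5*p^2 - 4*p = (p - 1)*(p^4 - 4*p^3 - p^2 + 4*p) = (p - 4)*(p - 1)*(p^3 - p) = (p - 4)*(p - 1)*(p + 1)*(p^2 - p) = p*(p - 4)*(p - 1)*(p + 1)*(p - 1)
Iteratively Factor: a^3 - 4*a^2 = (a - 4)*(a^2) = a*(a - 4)*(a)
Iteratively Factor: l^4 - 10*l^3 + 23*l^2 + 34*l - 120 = (l - 3)*(l^3 - 7*l^2 + 2*l + 40) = (l - 4)*(l - 3)*(l^2 - 3*l - 10) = (l - 4)*(l - 3)*(l + 2)*(l - 5)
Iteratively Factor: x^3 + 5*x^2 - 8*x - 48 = (x + 4)*(x^2 + x - 12) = (x + 4)^2*(x - 3)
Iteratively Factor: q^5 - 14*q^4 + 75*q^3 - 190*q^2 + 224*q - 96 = (q - 2)*(q^4 - 12*q^3 + 51*q^2 - 88*q + 48) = (q - 3)*(q - 2)*(q^3 - 9*q^2 + 24*q - 16) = (q - 4)*(q - 3)*(q - 2)*(q^2 - 5*q + 4) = (q - 4)*(q - 3)*(q - 2)*(q - 1)*(q - 4)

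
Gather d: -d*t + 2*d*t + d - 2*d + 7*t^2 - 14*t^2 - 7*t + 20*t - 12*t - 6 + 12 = d*(t - 1) - 7*t^2 + t + 6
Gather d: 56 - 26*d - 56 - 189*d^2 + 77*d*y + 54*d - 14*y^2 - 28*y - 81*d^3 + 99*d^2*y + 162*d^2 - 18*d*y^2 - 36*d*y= -81*d^3 + d^2*(99*y - 27) + d*(-18*y^2 + 41*y + 28) - 14*y^2 - 28*y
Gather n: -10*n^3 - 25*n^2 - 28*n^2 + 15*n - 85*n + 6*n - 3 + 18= -10*n^3 - 53*n^2 - 64*n + 15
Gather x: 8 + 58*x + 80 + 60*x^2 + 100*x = 60*x^2 + 158*x + 88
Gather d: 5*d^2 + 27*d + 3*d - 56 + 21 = 5*d^2 + 30*d - 35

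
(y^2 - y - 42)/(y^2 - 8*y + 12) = (y^2 - y - 42)/(y^2 - 8*y + 12)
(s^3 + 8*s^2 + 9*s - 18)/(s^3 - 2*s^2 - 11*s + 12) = (s + 6)/(s - 4)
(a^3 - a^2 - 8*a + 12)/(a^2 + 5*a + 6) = (a^2 - 4*a + 4)/(a + 2)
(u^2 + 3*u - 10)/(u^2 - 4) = (u + 5)/(u + 2)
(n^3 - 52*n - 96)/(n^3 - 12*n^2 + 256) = (n^2 + 8*n + 12)/(n^2 - 4*n - 32)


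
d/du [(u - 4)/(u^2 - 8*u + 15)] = (u^2 - 8*u - 2*(u - 4)^2 + 15)/(u^2 - 8*u + 15)^2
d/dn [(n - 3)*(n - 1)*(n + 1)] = 3*n^2 - 6*n - 1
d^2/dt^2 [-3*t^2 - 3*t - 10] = -6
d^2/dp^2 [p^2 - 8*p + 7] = 2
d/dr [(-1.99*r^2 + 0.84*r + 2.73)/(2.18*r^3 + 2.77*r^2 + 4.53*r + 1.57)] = (4.3382*r^4 - 3.6624*r^3 - 29.1957*r^2 - 21.3728*r - 11.0481)/(4.7524*r^6 + 12.0772*r^5 + 27.4237*r^4 + 31.9414*r^3 + 29.2187*r^2 + 14.2242*r + 2.4649)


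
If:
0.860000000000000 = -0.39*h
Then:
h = -2.21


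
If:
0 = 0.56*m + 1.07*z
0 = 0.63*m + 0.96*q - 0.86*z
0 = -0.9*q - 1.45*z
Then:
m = 0.00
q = 0.00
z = 0.00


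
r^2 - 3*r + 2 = (r - 2)*(r - 1)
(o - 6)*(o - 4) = o^2 - 10*o + 24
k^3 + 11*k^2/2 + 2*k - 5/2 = (k - 1/2)*(k + 1)*(k + 5)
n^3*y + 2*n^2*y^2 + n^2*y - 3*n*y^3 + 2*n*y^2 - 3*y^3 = (n - y)*(n + 3*y)*(n*y + y)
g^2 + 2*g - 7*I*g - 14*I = (g + 2)*(g - 7*I)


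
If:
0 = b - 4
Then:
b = 4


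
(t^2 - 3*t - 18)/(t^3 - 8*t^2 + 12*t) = (t + 3)/(t*(t - 2))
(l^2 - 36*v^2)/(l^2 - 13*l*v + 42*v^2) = (-l - 6*v)/(-l + 7*v)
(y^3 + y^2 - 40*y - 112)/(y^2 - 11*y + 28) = (y^2 + 8*y + 16)/(y - 4)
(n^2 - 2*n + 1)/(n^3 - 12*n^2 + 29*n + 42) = (n^2 - 2*n + 1)/(n^3 - 12*n^2 + 29*n + 42)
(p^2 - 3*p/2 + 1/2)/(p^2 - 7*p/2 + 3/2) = (p - 1)/(p - 3)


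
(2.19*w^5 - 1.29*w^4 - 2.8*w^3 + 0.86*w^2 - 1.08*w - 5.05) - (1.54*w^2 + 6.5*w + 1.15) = 2.19*w^5 - 1.29*w^4 - 2.8*w^3 - 0.68*w^2 - 7.58*w - 6.2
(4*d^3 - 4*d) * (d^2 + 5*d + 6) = 4*d^5 + 20*d^4 + 20*d^3 - 20*d^2 - 24*d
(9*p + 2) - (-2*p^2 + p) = 2*p^2 + 8*p + 2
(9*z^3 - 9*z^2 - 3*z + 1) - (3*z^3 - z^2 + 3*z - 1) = 6*z^3 - 8*z^2 - 6*z + 2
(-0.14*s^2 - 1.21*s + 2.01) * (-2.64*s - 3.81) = 0.3696*s^3 + 3.7278*s^2 - 0.6963*s - 7.6581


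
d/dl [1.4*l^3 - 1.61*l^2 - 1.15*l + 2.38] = 4.2*l^2 - 3.22*l - 1.15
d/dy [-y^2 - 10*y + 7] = -2*y - 10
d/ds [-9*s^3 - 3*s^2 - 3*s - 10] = -27*s^2 - 6*s - 3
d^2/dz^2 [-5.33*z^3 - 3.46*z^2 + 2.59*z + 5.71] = -31.98*z - 6.92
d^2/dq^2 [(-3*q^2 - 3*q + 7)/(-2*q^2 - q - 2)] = 6*(2*q^3 - 40*q^2 - 26*q + 9)/(8*q^6 + 12*q^5 + 30*q^4 + 25*q^3 + 30*q^2 + 12*q + 8)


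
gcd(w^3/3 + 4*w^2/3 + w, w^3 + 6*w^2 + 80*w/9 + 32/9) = 1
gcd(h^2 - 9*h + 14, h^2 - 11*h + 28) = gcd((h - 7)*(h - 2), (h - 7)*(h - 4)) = h - 7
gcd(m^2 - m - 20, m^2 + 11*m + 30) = 1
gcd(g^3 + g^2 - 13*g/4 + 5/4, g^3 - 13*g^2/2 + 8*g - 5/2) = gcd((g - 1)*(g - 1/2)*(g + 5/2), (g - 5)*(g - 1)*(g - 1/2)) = g^2 - 3*g/2 + 1/2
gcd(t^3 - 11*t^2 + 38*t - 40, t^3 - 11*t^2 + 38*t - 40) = t^3 - 11*t^2 + 38*t - 40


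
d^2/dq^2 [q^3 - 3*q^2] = 6*q - 6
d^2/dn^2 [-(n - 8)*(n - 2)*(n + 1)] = 18 - 6*n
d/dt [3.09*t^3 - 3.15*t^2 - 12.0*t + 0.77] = 9.27*t^2 - 6.3*t - 12.0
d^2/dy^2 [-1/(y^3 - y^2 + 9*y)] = 2*(y*(3*y - 1)*(y^2 - y + 9) - (3*y^2 - 2*y + 9)^2)/(y^3*(y^2 - y + 9)^3)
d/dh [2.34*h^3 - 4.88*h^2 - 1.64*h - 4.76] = 7.02*h^2 - 9.76*h - 1.64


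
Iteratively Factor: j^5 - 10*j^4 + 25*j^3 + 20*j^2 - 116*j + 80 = (j - 1)*(j^4 - 9*j^3 + 16*j^2 + 36*j - 80) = (j - 2)*(j - 1)*(j^3 - 7*j^2 + 2*j + 40) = (j - 4)*(j - 2)*(j - 1)*(j^2 - 3*j - 10) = (j - 4)*(j - 2)*(j - 1)*(j + 2)*(j - 5)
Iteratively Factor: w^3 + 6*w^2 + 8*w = (w + 4)*(w^2 + 2*w) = (w + 2)*(w + 4)*(w)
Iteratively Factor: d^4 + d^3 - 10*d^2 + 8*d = (d)*(d^3 + d^2 - 10*d + 8) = d*(d - 1)*(d^2 + 2*d - 8) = d*(d - 1)*(d + 4)*(d - 2)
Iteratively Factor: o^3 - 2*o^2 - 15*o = (o - 5)*(o^2 + 3*o) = (o - 5)*(o + 3)*(o)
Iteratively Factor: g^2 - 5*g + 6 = (g - 3)*(g - 2)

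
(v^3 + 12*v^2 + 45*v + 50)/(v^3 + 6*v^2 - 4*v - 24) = (v^2 + 10*v + 25)/(v^2 + 4*v - 12)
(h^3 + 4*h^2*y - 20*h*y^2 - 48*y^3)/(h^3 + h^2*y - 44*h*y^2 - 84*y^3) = (-h + 4*y)/(-h + 7*y)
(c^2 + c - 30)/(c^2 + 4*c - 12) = (c - 5)/(c - 2)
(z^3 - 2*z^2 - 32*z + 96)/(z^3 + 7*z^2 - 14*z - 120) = (z - 4)/(z + 5)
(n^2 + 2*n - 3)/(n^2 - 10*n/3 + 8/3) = 3*(n^2 + 2*n - 3)/(3*n^2 - 10*n + 8)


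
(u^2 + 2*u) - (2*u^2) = -u^2 + 2*u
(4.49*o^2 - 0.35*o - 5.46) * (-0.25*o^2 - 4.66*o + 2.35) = -1.1225*o^4 - 20.8359*o^3 + 13.5475*o^2 + 24.6211*o - 12.831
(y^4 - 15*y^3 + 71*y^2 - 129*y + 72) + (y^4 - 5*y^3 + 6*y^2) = 2*y^4 - 20*y^3 + 77*y^2 - 129*y + 72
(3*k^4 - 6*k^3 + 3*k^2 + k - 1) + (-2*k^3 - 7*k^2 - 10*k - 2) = 3*k^4 - 8*k^3 - 4*k^2 - 9*k - 3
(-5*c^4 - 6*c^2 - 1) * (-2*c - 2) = 10*c^5 + 10*c^4 + 12*c^3 + 12*c^2 + 2*c + 2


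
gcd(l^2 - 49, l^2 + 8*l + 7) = l + 7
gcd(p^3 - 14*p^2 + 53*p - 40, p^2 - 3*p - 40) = p - 8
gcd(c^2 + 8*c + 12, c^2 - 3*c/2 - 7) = c + 2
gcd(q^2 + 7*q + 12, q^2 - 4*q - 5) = 1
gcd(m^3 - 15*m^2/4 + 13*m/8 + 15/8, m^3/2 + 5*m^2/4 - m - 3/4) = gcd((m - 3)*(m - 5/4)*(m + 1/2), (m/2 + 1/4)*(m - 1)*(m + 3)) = m + 1/2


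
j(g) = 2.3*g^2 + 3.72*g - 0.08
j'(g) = 4.6*g + 3.72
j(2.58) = 24.83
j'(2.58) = 15.59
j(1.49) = 10.57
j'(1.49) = 10.57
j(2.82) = 28.70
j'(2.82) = 16.69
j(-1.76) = 0.50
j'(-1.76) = -4.38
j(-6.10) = 62.81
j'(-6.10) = -24.34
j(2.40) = 22.10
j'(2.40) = 14.76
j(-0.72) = -1.57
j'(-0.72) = 0.41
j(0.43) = 1.94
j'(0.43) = 5.70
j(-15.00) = 461.62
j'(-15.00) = -65.28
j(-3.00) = 9.46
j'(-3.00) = -10.08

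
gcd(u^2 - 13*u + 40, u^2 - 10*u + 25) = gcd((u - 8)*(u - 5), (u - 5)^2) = u - 5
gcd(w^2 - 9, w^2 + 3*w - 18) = w - 3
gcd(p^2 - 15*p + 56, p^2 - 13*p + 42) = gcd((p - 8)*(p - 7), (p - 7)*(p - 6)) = p - 7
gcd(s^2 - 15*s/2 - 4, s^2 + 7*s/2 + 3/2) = s + 1/2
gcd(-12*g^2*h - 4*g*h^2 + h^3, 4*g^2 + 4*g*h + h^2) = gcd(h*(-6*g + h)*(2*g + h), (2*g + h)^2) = 2*g + h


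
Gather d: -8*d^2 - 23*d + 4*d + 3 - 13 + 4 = -8*d^2 - 19*d - 6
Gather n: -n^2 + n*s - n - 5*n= -n^2 + n*(s - 6)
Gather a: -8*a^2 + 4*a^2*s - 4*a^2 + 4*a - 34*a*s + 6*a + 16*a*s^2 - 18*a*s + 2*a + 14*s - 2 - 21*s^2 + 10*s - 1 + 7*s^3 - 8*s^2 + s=a^2*(4*s - 12) + a*(16*s^2 - 52*s + 12) + 7*s^3 - 29*s^2 + 25*s - 3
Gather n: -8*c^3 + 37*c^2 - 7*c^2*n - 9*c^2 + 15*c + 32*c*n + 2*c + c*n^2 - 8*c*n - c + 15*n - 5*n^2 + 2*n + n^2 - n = -8*c^3 + 28*c^2 + 16*c + n^2*(c - 4) + n*(-7*c^2 + 24*c + 16)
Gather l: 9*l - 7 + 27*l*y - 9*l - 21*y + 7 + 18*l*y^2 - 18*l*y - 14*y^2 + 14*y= l*(18*y^2 + 9*y) - 14*y^2 - 7*y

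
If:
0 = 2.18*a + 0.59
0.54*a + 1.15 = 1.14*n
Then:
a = -0.27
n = 0.88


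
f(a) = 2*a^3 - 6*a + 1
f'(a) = 6*a^2 - 6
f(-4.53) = -157.74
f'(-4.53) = 117.13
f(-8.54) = -1193.43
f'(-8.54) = 431.59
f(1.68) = 0.40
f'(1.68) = 10.93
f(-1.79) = 0.27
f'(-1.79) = 13.22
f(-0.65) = 4.35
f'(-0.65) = -3.46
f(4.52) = 158.57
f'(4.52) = 116.58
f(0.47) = -1.61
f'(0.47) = -4.67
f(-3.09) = -39.47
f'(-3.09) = 51.29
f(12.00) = 3385.00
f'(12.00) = 858.00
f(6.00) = 397.00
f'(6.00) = 210.00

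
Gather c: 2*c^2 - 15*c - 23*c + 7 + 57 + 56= 2*c^2 - 38*c + 120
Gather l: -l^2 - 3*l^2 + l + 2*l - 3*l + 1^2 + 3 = 4 - 4*l^2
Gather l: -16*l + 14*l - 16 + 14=-2*l - 2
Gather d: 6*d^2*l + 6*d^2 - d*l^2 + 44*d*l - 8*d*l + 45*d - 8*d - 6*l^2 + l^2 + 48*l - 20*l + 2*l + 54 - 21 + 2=d^2*(6*l + 6) + d*(-l^2 + 36*l + 37) - 5*l^2 + 30*l + 35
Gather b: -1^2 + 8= 7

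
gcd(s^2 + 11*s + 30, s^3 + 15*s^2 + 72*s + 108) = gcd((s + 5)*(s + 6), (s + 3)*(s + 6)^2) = s + 6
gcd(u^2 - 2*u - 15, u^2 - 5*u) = u - 5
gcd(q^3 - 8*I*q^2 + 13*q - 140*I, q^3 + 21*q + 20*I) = q^2 - I*q + 20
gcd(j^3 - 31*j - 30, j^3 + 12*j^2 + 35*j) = j + 5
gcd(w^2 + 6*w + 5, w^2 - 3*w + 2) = 1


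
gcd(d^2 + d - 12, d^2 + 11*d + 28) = d + 4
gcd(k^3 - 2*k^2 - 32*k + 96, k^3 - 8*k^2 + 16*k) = k^2 - 8*k + 16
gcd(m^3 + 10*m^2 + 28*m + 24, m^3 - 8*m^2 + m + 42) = m + 2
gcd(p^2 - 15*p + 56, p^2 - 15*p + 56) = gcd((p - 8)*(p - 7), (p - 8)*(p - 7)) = p^2 - 15*p + 56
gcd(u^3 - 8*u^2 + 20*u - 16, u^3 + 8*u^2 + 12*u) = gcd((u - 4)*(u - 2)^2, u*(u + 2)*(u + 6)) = 1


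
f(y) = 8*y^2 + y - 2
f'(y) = 16*y + 1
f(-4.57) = 160.51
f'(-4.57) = -72.12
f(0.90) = 5.38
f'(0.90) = 15.40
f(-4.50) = 155.50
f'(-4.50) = -71.00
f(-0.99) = 4.85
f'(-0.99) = -14.84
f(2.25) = 40.75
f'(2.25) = 37.00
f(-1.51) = 14.73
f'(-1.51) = -23.16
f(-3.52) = 93.60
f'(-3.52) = -55.32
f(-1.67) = 18.64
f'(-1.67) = -25.72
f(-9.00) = 637.00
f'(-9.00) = -143.00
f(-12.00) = 1138.00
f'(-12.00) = -191.00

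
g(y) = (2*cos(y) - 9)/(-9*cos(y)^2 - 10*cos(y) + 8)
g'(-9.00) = 0.39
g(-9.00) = -1.12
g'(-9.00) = 0.39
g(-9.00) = -1.12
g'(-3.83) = -0.37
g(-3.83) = -1.02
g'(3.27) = 0.16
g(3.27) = -1.21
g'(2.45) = -0.36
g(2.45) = -1.02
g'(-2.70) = 0.40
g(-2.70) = -1.12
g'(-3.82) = -0.37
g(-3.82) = -1.02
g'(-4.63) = 0.79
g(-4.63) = -1.05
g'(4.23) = 0.04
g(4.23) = -0.93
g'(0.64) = 3.40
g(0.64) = 1.27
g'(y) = (-18*sin(y)*cos(y) - 10*sin(y))*(2*cos(y) - 9)/(-9*cos(y)^2 - 10*cos(y) + 8)^2 - 2*sin(y)/(-9*cos(y)^2 - 10*cos(y) + 8) = 2*(-9*cos(y)^2 + 81*cos(y) + 37)*sin(y)/(-9*sin(y)^2 + 10*cos(y) + 1)^2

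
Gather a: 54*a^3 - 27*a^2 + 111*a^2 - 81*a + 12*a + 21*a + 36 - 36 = 54*a^3 + 84*a^2 - 48*a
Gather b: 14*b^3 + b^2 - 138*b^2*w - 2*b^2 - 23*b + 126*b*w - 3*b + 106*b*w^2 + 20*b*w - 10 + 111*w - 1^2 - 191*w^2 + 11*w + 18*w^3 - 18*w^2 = 14*b^3 + b^2*(-138*w - 1) + b*(106*w^2 + 146*w - 26) + 18*w^3 - 209*w^2 + 122*w - 11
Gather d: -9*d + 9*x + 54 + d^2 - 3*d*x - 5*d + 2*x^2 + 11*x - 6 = d^2 + d*(-3*x - 14) + 2*x^2 + 20*x + 48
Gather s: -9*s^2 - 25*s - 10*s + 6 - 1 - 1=-9*s^2 - 35*s + 4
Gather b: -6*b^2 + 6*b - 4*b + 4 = -6*b^2 + 2*b + 4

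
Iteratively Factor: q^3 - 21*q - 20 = (q + 4)*(q^2 - 4*q - 5) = (q - 5)*(q + 4)*(q + 1)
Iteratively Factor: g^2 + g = (g + 1)*(g)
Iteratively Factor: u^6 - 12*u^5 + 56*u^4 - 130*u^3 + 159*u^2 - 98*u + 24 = (u - 2)*(u^5 - 10*u^4 + 36*u^3 - 58*u^2 + 43*u - 12) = (u - 2)*(u - 1)*(u^4 - 9*u^3 + 27*u^2 - 31*u + 12) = (u - 3)*(u - 2)*(u - 1)*(u^3 - 6*u^2 + 9*u - 4) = (u - 4)*(u - 3)*(u - 2)*(u - 1)*(u^2 - 2*u + 1) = (u - 4)*(u - 3)*(u - 2)*(u - 1)^2*(u - 1)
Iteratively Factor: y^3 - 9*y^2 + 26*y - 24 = (y - 3)*(y^2 - 6*y + 8) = (y - 3)*(y - 2)*(y - 4)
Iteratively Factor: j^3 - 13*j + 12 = (j - 1)*(j^2 + j - 12) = (j - 3)*(j - 1)*(j + 4)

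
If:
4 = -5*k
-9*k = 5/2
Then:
No Solution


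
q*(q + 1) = q^2 + q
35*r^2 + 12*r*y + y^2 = (5*r + y)*(7*r + y)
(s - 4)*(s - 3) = s^2 - 7*s + 12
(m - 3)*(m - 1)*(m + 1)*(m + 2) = m^4 - m^3 - 7*m^2 + m + 6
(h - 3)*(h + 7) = h^2 + 4*h - 21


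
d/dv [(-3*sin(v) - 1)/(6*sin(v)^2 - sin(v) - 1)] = 2*cos(v)/(2*sin(v) - 1)^2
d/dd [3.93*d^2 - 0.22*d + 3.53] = 7.86*d - 0.22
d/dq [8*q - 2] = 8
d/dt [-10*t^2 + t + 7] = 1 - 20*t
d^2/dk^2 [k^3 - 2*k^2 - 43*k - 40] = 6*k - 4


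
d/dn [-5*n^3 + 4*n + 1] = 4 - 15*n^2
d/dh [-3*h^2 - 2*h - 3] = -6*h - 2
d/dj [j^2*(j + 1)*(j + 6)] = j*(4*j^2 + 21*j + 12)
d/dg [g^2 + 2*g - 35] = 2*g + 2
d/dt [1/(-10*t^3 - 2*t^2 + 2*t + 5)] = 2*(15*t^2 + 2*t - 1)/(10*t^3 + 2*t^2 - 2*t - 5)^2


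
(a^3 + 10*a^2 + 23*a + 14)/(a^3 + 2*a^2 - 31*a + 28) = (a^2 + 3*a + 2)/(a^2 - 5*a + 4)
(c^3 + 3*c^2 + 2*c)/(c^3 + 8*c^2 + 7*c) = (c + 2)/(c + 7)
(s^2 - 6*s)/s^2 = (s - 6)/s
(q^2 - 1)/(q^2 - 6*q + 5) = (q + 1)/(q - 5)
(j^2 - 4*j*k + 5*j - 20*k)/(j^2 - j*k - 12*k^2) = (j + 5)/(j + 3*k)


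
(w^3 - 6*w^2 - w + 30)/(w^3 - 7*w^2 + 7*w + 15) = (w + 2)/(w + 1)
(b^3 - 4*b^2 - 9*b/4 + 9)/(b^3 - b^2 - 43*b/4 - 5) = (4*b^2 - 9)/(4*b^2 + 12*b + 5)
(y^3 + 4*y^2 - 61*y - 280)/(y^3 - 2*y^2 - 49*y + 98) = (y^2 - 3*y - 40)/(y^2 - 9*y + 14)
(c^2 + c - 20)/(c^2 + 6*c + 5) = (c - 4)/(c + 1)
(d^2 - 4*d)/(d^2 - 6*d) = (d - 4)/(d - 6)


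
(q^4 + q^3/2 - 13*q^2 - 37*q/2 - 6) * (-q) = -q^5 - q^4/2 + 13*q^3 + 37*q^2/2 + 6*q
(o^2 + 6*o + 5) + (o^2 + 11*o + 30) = 2*o^2 + 17*o + 35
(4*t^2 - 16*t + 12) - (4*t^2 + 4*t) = 12 - 20*t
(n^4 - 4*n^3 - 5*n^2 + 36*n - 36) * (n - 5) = n^5 - 9*n^4 + 15*n^3 + 61*n^2 - 216*n + 180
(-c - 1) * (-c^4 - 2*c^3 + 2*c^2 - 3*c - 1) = c^5 + 3*c^4 + c^2 + 4*c + 1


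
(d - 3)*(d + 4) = d^2 + d - 12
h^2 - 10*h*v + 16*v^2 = (h - 8*v)*(h - 2*v)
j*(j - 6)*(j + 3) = j^3 - 3*j^2 - 18*j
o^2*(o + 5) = o^3 + 5*o^2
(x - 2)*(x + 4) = x^2 + 2*x - 8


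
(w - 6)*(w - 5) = w^2 - 11*w + 30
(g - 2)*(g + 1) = g^2 - g - 2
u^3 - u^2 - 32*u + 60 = (u - 5)*(u - 2)*(u + 6)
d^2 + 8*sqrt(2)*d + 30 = (d + 3*sqrt(2))*(d + 5*sqrt(2))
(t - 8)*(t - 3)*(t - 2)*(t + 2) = t^4 - 11*t^3 + 20*t^2 + 44*t - 96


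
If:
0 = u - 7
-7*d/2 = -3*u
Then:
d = 6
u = 7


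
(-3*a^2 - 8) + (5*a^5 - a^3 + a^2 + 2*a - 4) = 5*a^5 - a^3 - 2*a^2 + 2*a - 12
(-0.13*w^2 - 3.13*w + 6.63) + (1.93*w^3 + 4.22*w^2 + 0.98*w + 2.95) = 1.93*w^3 + 4.09*w^2 - 2.15*w + 9.58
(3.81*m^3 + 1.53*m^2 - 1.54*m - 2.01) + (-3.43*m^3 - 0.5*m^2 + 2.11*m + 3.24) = 0.38*m^3 + 1.03*m^2 + 0.57*m + 1.23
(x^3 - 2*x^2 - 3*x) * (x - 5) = x^4 - 7*x^3 + 7*x^2 + 15*x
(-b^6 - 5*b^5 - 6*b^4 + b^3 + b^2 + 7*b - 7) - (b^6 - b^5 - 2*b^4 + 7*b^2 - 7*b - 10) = -2*b^6 - 4*b^5 - 4*b^4 + b^3 - 6*b^2 + 14*b + 3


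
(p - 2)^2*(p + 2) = p^3 - 2*p^2 - 4*p + 8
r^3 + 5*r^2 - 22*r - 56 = (r - 4)*(r + 2)*(r + 7)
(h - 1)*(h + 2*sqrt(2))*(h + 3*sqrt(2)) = h^3 - h^2 + 5*sqrt(2)*h^2 - 5*sqrt(2)*h + 12*h - 12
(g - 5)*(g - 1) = g^2 - 6*g + 5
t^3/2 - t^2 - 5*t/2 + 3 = (t/2 + 1)*(t - 3)*(t - 1)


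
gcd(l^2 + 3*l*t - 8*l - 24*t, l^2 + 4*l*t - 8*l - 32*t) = l - 8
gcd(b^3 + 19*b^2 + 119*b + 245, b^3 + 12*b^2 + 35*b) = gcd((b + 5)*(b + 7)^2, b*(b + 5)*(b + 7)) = b^2 + 12*b + 35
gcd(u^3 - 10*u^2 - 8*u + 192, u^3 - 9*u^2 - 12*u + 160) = u^2 - 4*u - 32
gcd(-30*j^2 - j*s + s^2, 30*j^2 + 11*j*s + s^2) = 5*j + s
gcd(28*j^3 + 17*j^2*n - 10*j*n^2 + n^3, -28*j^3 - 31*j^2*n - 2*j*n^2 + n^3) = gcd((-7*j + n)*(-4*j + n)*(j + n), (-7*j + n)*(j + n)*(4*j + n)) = 7*j^2 + 6*j*n - n^2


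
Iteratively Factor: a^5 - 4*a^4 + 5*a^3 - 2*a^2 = (a)*(a^4 - 4*a^3 + 5*a^2 - 2*a) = a^2*(a^3 - 4*a^2 + 5*a - 2) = a^2*(a - 2)*(a^2 - 2*a + 1) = a^2*(a - 2)*(a - 1)*(a - 1)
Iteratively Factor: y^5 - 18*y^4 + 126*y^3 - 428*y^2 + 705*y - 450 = (y - 2)*(y^4 - 16*y^3 + 94*y^2 - 240*y + 225) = (y - 3)*(y - 2)*(y^3 - 13*y^2 + 55*y - 75) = (y - 5)*(y - 3)*(y - 2)*(y^2 - 8*y + 15) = (y - 5)^2*(y - 3)*(y - 2)*(y - 3)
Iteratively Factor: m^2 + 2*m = (m)*(m + 2)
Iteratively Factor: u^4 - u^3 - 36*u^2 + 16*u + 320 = (u + 4)*(u^3 - 5*u^2 - 16*u + 80) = (u - 5)*(u + 4)*(u^2 - 16) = (u - 5)*(u - 4)*(u + 4)*(u + 4)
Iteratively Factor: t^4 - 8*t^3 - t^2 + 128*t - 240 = (t - 5)*(t^3 - 3*t^2 - 16*t + 48) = (t - 5)*(t + 4)*(t^2 - 7*t + 12) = (t - 5)*(t - 4)*(t + 4)*(t - 3)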